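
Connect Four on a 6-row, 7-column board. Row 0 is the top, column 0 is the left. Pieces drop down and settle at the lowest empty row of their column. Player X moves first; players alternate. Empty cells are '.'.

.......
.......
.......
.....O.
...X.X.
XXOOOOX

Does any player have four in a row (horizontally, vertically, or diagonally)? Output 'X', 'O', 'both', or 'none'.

O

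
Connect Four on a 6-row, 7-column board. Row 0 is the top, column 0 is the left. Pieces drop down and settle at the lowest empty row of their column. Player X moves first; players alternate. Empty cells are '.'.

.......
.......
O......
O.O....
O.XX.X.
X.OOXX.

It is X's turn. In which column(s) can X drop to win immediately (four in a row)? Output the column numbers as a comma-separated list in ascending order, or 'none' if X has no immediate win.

Answer: 4

Derivation:
col 0: drop X → no win
col 1: drop X → no win
col 2: drop X → no win
col 3: drop X → no win
col 4: drop X → WIN!
col 5: drop X → no win
col 6: drop X → no win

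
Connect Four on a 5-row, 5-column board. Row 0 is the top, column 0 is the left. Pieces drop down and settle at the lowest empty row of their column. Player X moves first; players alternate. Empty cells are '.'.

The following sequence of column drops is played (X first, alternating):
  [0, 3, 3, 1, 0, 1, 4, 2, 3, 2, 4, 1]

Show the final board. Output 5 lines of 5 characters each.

Move 1: X drops in col 0, lands at row 4
Move 2: O drops in col 3, lands at row 4
Move 3: X drops in col 3, lands at row 3
Move 4: O drops in col 1, lands at row 4
Move 5: X drops in col 0, lands at row 3
Move 6: O drops in col 1, lands at row 3
Move 7: X drops in col 4, lands at row 4
Move 8: O drops in col 2, lands at row 4
Move 9: X drops in col 3, lands at row 2
Move 10: O drops in col 2, lands at row 3
Move 11: X drops in col 4, lands at row 3
Move 12: O drops in col 1, lands at row 2

Answer: .....
.....
.O.X.
XOOXX
XOOOX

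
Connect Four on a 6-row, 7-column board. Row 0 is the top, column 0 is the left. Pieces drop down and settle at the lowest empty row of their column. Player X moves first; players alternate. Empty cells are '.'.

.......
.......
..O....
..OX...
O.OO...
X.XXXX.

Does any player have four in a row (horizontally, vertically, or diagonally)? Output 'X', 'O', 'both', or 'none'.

X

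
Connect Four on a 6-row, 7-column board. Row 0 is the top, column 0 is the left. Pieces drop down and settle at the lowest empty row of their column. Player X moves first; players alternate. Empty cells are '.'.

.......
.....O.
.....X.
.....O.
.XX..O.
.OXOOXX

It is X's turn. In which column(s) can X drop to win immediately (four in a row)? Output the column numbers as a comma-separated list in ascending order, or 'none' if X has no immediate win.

col 0: drop X → no win
col 1: drop X → no win
col 2: drop X → no win
col 3: drop X → no win
col 4: drop X → no win
col 5: drop X → no win
col 6: drop X → no win

Answer: none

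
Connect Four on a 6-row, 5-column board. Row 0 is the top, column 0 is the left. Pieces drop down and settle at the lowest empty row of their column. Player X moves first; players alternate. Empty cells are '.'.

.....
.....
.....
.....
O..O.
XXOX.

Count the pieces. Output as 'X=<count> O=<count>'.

X=3 O=3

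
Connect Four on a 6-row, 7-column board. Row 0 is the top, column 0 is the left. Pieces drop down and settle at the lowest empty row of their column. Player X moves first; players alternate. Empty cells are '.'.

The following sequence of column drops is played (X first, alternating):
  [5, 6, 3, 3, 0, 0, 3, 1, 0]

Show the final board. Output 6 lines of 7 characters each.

Move 1: X drops in col 5, lands at row 5
Move 2: O drops in col 6, lands at row 5
Move 3: X drops in col 3, lands at row 5
Move 4: O drops in col 3, lands at row 4
Move 5: X drops in col 0, lands at row 5
Move 6: O drops in col 0, lands at row 4
Move 7: X drops in col 3, lands at row 3
Move 8: O drops in col 1, lands at row 5
Move 9: X drops in col 0, lands at row 3

Answer: .......
.......
.......
X..X...
O..O...
XO.X.XO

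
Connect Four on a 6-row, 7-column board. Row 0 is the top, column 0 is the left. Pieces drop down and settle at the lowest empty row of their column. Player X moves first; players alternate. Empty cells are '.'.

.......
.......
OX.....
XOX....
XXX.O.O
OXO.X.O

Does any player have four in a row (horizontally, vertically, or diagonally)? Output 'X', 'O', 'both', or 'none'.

none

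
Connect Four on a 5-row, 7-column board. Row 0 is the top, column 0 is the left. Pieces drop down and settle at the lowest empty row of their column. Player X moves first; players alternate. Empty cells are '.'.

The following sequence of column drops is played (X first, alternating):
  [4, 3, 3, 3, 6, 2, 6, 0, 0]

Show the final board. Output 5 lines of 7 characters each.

Move 1: X drops in col 4, lands at row 4
Move 2: O drops in col 3, lands at row 4
Move 3: X drops in col 3, lands at row 3
Move 4: O drops in col 3, lands at row 2
Move 5: X drops in col 6, lands at row 4
Move 6: O drops in col 2, lands at row 4
Move 7: X drops in col 6, lands at row 3
Move 8: O drops in col 0, lands at row 4
Move 9: X drops in col 0, lands at row 3

Answer: .......
.......
...O...
X..X..X
O.OOX.X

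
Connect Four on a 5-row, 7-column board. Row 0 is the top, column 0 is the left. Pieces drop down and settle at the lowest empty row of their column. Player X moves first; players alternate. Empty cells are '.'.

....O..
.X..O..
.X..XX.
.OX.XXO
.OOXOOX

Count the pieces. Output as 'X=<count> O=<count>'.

X=9 O=8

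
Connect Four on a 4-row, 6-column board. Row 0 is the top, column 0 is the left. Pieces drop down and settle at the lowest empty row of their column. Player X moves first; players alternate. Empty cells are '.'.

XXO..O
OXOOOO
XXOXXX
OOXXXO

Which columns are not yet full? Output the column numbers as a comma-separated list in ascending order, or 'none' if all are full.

Answer: 3,4

Derivation:
col 0: top cell = 'X' → FULL
col 1: top cell = 'X' → FULL
col 2: top cell = 'O' → FULL
col 3: top cell = '.' → open
col 4: top cell = '.' → open
col 5: top cell = 'O' → FULL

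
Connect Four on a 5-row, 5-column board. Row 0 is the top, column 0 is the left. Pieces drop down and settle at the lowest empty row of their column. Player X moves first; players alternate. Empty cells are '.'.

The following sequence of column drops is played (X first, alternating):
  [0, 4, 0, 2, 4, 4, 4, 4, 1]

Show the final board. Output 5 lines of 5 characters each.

Move 1: X drops in col 0, lands at row 4
Move 2: O drops in col 4, lands at row 4
Move 3: X drops in col 0, lands at row 3
Move 4: O drops in col 2, lands at row 4
Move 5: X drops in col 4, lands at row 3
Move 6: O drops in col 4, lands at row 2
Move 7: X drops in col 4, lands at row 1
Move 8: O drops in col 4, lands at row 0
Move 9: X drops in col 1, lands at row 4

Answer: ....O
....X
....O
X...X
XXO.O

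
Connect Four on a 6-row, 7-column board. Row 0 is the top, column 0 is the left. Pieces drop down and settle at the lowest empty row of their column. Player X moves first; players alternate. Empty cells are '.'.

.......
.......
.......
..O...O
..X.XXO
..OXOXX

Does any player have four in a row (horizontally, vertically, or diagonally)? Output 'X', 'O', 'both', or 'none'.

none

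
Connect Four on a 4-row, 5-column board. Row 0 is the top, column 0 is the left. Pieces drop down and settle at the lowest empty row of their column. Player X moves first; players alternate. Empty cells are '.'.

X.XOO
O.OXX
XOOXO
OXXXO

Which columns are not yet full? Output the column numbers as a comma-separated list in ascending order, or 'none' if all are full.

col 0: top cell = 'X' → FULL
col 1: top cell = '.' → open
col 2: top cell = 'X' → FULL
col 3: top cell = 'O' → FULL
col 4: top cell = 'O' → FULL

Answer: 1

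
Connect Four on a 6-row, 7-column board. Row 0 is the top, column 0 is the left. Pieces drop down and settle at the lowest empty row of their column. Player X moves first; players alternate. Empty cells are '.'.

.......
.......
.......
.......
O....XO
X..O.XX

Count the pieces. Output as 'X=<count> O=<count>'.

X=4 O=3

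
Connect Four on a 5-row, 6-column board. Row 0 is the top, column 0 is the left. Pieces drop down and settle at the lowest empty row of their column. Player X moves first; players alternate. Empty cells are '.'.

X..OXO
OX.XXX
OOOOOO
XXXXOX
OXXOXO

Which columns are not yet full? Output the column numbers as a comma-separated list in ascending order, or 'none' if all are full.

Answer: 1,2

Derivation:
col 0: top cell = 'X' → FULL
col 1: top cell = '.' → open
col 2: top cell = '.' → open
col 3: top cell = 'O' → FULL
col 4: top cell = 'X' → FULL
col 5: top cell = 'O' → FULL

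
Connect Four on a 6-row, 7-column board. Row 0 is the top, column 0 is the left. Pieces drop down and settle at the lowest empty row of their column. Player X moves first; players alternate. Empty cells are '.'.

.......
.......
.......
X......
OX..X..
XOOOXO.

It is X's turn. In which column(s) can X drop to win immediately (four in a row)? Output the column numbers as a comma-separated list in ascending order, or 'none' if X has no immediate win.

Answer: none

Derivation:
col 0: drop X → no win
col 1: drop X → no win
col 2: drop X → no win
col 3: drop X → no win
col 4: drop X → no win
col 5: drop X → no win
col 6: drop X → no win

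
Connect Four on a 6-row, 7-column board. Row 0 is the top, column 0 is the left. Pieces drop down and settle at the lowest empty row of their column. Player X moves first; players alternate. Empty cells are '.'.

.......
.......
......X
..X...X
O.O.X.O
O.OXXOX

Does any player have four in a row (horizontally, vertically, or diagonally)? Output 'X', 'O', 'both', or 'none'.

none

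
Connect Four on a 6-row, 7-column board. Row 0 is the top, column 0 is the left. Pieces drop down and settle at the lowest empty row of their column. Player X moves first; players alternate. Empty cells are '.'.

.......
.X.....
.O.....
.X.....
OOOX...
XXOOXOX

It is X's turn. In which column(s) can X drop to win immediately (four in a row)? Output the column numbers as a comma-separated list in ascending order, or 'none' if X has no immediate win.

Answer: none

Derivation:
col 0: drop X → no win
col 1: drop X → no win
col 2: drop X → no win
col 3: drop X → no win
col 4: drop X → no win
col 5: drop X → no win
col 6: drop X → no win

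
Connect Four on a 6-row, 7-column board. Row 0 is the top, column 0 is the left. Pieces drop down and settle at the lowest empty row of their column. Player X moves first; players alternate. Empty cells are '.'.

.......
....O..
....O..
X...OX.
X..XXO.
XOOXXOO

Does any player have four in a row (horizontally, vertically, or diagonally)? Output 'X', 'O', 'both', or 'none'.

none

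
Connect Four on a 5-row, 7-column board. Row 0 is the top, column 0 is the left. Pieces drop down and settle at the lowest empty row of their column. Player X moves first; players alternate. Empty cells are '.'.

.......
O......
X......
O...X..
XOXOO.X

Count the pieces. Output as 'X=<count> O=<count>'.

X=5 O=5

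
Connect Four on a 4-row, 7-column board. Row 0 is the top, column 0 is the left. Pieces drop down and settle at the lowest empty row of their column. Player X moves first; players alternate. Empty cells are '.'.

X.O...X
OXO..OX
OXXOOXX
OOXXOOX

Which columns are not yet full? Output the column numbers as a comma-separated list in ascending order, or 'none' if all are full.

col 0: top cell = 'X' → FULL
col 1: top cell = '.' → open
col 2: top cell = 'O' → FULL
col 3: top cell = '.' → open
col 4: top cell = '.' → open
col 5: top cell = '.' → open
col 6: top cell = 'X' → FULL

Answer: 1,3,4,5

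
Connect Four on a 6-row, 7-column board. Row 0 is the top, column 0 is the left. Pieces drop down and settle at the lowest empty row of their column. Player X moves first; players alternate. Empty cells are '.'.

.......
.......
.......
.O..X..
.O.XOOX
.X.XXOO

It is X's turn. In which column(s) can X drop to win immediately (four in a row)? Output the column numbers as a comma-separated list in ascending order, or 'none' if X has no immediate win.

Answer: 2

Derivation:
col 0: drop X → no win
col 1: drop X → no win
col 2: drop X → WIN!
col 3: drop X → no win
col 4: drop X → no win
col 5: drop X → no win
col 6: drop X → no win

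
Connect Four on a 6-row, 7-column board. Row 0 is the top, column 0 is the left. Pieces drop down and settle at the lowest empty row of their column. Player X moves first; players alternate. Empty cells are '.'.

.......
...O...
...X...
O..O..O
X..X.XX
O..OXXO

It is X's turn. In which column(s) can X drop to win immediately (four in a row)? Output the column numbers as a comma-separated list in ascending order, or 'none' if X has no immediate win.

col 0: drop X → no win
col 1: drop X → no win
col 2: drop X → no win
col 3: drop X → no win
col 4: drop X → WIN!
col 5: drop X → no win
col 6: drop X → no win

Answer: 4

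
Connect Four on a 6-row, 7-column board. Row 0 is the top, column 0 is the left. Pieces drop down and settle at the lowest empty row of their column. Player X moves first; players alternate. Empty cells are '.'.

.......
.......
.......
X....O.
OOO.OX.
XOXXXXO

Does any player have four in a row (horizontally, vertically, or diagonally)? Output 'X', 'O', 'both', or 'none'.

X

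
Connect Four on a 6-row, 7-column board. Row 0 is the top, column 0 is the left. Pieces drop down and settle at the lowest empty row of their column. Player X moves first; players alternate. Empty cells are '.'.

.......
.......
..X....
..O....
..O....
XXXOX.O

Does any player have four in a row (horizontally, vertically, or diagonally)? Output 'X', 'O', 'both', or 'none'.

none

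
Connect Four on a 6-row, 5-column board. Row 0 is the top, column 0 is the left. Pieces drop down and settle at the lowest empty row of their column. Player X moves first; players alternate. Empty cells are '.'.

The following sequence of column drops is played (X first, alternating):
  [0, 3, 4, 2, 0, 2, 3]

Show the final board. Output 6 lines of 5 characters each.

Move 1: X drops in col 0, lands at row 5
Move 2: O drops in col 3, lands at row 5
Move 3: X drops in col 4, lands at row 5
Move 4: O drops in col 2, lands at row 5
Move 5: X drops in col 0, lands at row 4
Move 6: O drops in col 2, lands at row 4
Move 7: X drops in col 3, lands at row 4

Answer: .....
.....
.....
.....
X.OX.
X.OOX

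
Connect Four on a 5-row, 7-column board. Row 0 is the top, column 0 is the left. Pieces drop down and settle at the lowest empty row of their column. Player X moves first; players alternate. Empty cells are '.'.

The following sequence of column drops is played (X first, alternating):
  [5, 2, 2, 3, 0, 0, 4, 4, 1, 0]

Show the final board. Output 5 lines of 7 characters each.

Answer: .......
.......
O......
O.X.O..
XXOOXX.

Derivation:
Move 1: X drops in col 5, lands at row 4
Move 2: O drops in col 2, lands at row 4
Move 3: X drops in col 2, lands at row 3
Move 4: O drops in col 3, lands at row 4
Move 5: X drops in col 0, lands at row 4
Move 6: O drops in col 0, lands at row 3
Move 7: X drops in col 4, lands at row 4
Move 8: O drops in col 4, lands at row 3
Move 9: X drops in col 1, lands at row 4
Move 10: O drops in col 0, lands at row 2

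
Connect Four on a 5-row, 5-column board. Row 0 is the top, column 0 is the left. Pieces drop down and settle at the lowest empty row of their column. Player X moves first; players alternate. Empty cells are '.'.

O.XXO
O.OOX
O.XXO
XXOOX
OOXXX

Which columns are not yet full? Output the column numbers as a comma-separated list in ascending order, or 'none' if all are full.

Answer: 1

Derivation:
col 0: top cell = 'O' → FULL
col 1: top cell = '.' → open
col 2: top cell = 'X' → FULL
col 3: top cell = 'X' → FULL
col 4: top cell = 'O' → FULL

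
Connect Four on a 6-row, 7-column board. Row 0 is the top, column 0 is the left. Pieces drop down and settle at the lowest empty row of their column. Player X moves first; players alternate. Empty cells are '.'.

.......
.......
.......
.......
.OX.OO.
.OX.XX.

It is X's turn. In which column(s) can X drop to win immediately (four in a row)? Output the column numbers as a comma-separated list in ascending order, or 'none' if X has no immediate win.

col 0: drop X → no win
col 1: drop X → no win
col 2: drop X → no win
col 3: drop X → WIN!
col 4: drop X → no win
col 5: drop X → no win
col 6: drop X → no win

Answer: 3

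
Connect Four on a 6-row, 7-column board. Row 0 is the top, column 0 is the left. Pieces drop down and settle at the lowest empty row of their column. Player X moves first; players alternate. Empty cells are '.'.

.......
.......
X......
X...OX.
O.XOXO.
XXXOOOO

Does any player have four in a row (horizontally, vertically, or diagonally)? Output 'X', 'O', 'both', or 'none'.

O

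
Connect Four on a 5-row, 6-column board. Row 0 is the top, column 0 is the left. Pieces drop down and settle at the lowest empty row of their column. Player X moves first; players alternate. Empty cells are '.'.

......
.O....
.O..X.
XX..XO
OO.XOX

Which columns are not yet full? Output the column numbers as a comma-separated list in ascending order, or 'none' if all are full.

col 0: top cell = '.' → open
col 1: top cell = '.' → open
col 2: top cell = '.' → open
col 3: top cell = '.' → open
col 4: top cell = '.' → open
col 5: top cell = '.' → open

Answer: 0,1,2,3,4,5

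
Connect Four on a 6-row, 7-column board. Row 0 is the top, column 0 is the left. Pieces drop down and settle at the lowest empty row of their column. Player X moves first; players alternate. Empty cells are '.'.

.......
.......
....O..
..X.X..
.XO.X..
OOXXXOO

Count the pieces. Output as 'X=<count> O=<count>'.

X=7 O=6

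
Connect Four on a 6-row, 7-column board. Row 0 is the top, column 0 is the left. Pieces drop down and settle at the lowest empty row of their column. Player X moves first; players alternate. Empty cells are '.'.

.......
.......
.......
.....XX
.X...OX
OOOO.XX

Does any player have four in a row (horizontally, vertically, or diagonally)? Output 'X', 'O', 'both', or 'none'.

O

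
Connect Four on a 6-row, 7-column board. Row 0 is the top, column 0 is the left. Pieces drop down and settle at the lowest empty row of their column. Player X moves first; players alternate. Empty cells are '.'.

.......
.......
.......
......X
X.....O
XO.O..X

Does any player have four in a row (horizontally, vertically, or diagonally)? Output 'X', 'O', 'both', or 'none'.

none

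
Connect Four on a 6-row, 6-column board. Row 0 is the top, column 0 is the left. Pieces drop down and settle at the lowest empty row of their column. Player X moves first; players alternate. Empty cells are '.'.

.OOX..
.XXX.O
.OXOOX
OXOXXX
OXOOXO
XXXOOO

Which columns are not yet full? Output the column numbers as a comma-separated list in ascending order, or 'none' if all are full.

Answer: 0,4,5

Derivation:
col 0: top cell = '.' → open
col 1: top cell = 'O' → FULL
col 2: top cell = 'O' → FULL
col 3: top cell = 'X' → FULL
col 4: top cell = '.' → open
col 5: top cell = '.' → open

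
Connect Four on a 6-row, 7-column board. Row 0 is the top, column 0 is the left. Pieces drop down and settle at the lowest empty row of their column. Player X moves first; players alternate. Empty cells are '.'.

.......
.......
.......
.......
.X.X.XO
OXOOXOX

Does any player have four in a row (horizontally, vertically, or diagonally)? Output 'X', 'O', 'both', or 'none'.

none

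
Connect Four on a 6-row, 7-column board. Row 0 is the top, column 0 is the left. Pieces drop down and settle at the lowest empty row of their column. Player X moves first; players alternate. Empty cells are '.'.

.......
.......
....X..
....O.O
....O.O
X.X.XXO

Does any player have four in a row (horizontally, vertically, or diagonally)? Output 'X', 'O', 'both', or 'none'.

none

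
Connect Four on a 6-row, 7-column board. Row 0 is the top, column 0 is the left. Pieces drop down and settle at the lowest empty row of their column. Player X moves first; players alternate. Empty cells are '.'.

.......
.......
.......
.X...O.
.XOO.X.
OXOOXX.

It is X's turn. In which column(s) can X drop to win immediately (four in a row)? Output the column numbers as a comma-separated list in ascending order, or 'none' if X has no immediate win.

Answer: 1

Derivation:
col 0: drop X → no win
col 1: drop X → WIN!
col 2: drop X → no win
col 3: drop X → no win
col 4: drop X → no win
col 5: drop X → no win
col 6: drop X → no win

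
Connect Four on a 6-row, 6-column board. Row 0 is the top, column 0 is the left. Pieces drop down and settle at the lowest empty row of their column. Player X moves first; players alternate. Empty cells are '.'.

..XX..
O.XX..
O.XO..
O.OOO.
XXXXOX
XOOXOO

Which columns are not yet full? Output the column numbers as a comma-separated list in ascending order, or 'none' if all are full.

col 0: top cell = '.' → open
col 1: top cell = '.' → open
col 2: top cell = 'X' → FULL
col 3: top cell = 'X' → FULL
col 4: top cell = '.' → open
col 5: top cell = '.' → open

Answer: 0,1,4,5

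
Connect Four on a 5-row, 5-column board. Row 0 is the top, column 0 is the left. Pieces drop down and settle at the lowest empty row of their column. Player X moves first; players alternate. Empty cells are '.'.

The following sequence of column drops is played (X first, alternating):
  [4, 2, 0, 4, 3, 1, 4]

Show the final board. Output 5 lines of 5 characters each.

Answer: .....
.....
....X
....O
XOOXX

Derivation:
Move 1: X drops in col 4, lands at row 4
Move 2: O drops in col 2, lands at row 4
Move 3: X drops in col 0, lands at row 4
Move 4: O drops in col 4, lands at row 3
Move 5: X drops in col 3, lands at row 4
Move 6: O drops in col 1, lands at row 4
Move 7: X drops in col 4, lands at row 2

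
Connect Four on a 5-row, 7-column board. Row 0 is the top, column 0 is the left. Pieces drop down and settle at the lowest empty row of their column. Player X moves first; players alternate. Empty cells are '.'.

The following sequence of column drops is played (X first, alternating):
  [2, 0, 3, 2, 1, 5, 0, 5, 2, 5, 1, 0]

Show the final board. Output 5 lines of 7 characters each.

Answer: .......
.......
O.X..O.
XXO..O.
OXXX.O.

Derivation:
Move 1: X drops in col 2, lands at row 4
Move 2: O drops in col 0, lands at row 4
Move 3: X drops in col 3, lands at row 4
Move 4: O drops in col 2, lands at row 3
Move 5: X drops in col 1, lands at row 4
Move 6: O drops in col 5, lands at row 4
Move 7: X drops in col 0, lands at row 3
Move 8: O drops in col 5, lands at row 3
Move 9: X drops in col 2, lands at row 2
Move 10: O drops in col 5, lands at row 2
Move 11: X drops in col 1, lands at row 3
Move 12: O drops in col 0, lands at row 2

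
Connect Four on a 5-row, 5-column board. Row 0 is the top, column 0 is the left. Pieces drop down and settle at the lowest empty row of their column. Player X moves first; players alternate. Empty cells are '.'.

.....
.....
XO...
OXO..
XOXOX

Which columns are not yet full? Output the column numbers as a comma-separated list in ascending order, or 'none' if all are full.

Answer: 0,1,2,3,4

Derivation:
col 0: top cell = '.' → open
col 1: top cell = '.' → open
col 2: top cell = '.' → open
col 3: top cell = '.' → open
col 4: top cell = '.' → open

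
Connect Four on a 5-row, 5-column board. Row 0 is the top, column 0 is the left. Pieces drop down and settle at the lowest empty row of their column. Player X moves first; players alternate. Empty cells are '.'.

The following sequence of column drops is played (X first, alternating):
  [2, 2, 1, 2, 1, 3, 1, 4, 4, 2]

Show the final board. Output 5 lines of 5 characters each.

Answer: .....
..O..
.XO..
.XO.X
.XXOO

Derivation:
Move 1: X drops in col 2, lands at row 4
Move 2: O drops in col 2, lands at row 3
Move 3: X drops in col 1, lands at row 4
Move 4: O drops in col 2, lands at row 2
Move 5: X drops in col 1, lands at row 3
Move 6: O drops in col 3, lands at row 4
Move 7: X drops in col 1, lands at row 2
Move 8: O drops in col 4, lands at row 4
Move 9: X drops in col 4, lands at row 3
Move 10: O drops in col 2, lands at row 1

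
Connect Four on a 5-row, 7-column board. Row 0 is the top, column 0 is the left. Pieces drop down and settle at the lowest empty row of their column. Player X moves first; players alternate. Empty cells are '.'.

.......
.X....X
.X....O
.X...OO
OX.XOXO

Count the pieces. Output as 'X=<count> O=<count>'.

X=7 O=6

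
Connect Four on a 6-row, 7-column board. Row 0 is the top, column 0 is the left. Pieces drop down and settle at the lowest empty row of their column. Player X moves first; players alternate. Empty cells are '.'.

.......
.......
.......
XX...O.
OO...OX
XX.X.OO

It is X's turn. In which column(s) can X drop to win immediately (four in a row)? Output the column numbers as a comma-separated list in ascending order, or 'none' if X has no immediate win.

Answer: 2

Derivation:
col 0: drop X → no win
col 1: drop X → no win
col 2: drop X → WIN!
col 3: drop X → no win
col 4: drop X → no win
col 5: drop X → no win
col 6: drop X → no win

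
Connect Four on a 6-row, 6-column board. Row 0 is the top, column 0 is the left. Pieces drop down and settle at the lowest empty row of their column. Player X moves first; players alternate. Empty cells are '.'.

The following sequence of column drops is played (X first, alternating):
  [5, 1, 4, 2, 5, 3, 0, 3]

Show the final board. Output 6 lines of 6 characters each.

Move 1: X drops in col 5, lands at row 5
Move 2: O drops in col 1, lands at row 5
Move 3: X drops in col 4, lands at row 5
Move 4: O drops in col 2, lands at row 5
Move 5: X drops in col 5, lands at row 4
Move 6: O drops in col 3, lands at row 5
Move 7: X drops in col 0, lands at row 5
Move 8: O drops in col 3, lands at row 4

Answer: ......
......
......
......
...O.X
XOOOXX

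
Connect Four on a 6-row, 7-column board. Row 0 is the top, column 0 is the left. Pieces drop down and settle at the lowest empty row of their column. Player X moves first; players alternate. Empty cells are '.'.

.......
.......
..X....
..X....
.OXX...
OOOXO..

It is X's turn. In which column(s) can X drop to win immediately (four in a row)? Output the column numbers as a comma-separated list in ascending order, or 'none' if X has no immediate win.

col 0: drop X → no win
col 1: drop X → no win
col 2: drop X → WIN!
col 3: drop X → no win
col 4: drop X → no win
col 5: drop X → no win
col 6: drop X → no win

Answer: 2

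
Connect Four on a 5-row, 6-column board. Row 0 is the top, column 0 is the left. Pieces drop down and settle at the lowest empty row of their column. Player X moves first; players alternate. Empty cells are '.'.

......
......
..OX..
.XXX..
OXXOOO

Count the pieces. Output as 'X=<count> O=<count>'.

X=6 O=5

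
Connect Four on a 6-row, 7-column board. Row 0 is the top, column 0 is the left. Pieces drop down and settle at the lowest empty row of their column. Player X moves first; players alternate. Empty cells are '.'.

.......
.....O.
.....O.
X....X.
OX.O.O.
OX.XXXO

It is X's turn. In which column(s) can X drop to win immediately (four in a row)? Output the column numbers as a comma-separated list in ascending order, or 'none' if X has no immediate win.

col 0: drop X → no win
col 1: drop X → no win
col 2: drop X → WIN!
col 3: drop X → no win
col 4: drop X → no win
col 5: drop X → no win
col 6: drop X → no win

Answer: 2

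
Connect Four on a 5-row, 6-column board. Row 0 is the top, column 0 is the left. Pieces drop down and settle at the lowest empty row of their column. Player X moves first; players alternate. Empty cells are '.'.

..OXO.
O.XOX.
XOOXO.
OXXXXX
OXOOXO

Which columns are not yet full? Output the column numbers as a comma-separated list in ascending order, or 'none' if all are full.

col 0: top cell = '.' → open
col 1: top cell = '.' → open
col 2: top cell = 'O' → FULL
col 3: top cell = 'X' → FULL
col 4: top cell = 'O' → FULL
col 5: top cell = '.' → open

Answer: 0,1,5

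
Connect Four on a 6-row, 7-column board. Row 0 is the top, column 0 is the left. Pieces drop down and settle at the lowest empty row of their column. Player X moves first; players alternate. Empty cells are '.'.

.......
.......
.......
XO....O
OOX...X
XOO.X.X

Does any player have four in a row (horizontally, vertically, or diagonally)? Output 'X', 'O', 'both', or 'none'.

none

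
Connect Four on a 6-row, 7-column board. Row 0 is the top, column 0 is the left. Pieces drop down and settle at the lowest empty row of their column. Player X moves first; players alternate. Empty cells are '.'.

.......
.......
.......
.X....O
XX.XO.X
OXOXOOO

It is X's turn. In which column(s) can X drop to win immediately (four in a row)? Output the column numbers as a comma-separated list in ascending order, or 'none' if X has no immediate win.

col 0: drop X → no win
col 1: drop X → WIN!
col 2: drop X → WIN!
col 3: drop X → no win
col 4: drop X → no win
col 5: drop X → no win
col 6: drop X → no win

Answer: 1,2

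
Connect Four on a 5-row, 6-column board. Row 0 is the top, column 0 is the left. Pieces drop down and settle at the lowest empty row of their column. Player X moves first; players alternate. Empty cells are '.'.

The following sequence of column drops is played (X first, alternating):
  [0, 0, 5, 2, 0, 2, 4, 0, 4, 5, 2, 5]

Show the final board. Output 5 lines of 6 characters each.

Move 1: X drops in col 0, lands at row 4
Move 2: O drops in col 0, lands at row 3
Move 3: X drops in col 5, lands at row 4
Move 4: O drops in col 2, lands at row 4
Move 5: X drops in col 0, lands at row 2
Move 6: O drops in col 2, lands at row 3
Move 7: X drops in col 4, lands at row 4
Move 8: O drops in col 0, lands at row 1
Move 9: X drops in col 4, lands at row 3
Move 10: O drops in col 5, lands at row 3
Move 11: X drops in col 2, lands at row 2
Move 12: O drops in col 5, lands at row 2

Answer: ......
O.....
X.X..O
O.O.XO
X.O.XX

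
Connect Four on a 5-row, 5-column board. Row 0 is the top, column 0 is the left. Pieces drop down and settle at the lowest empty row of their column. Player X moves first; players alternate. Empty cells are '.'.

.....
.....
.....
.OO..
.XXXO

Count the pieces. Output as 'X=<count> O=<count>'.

X=3 O=3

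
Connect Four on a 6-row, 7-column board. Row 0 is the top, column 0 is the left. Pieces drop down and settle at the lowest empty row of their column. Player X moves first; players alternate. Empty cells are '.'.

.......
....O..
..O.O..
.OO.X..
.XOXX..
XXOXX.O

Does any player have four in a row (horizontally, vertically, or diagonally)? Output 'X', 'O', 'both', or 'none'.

O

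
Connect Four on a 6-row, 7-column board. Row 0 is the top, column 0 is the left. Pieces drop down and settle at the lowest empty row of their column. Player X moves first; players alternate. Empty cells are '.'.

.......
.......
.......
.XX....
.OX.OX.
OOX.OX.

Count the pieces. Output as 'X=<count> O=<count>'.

X=6 O=5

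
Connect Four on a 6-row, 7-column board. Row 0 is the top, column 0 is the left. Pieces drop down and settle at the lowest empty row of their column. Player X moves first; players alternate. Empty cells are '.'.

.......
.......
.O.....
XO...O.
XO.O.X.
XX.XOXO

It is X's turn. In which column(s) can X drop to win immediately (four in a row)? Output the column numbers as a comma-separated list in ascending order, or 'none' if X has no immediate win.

Answer: 0,2

Derivation:
col 0: drop X → WIN!
col 1: drop X → no win
col 2: drop X → WIN!
col 3: drop X → no win
col 4: drop X → no win
col 5: drop X → no win
col 6: drop X → no win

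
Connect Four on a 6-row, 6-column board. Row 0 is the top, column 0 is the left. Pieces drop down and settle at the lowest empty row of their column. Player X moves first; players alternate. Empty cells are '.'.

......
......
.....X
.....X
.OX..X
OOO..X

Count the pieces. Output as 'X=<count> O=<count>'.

X=5 O=4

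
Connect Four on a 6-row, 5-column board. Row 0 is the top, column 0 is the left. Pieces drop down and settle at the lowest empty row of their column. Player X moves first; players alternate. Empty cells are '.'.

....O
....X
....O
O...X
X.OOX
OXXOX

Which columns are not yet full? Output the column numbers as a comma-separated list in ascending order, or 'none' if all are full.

Answer: 0,1,2,3

Derivation:
col 0: top cell = '.' → open
col 1: top cell = '.' → open
col 2: top cell = '.' → open
col 3: top cell = '.' → open
col 4: top cell = 'O' → FULL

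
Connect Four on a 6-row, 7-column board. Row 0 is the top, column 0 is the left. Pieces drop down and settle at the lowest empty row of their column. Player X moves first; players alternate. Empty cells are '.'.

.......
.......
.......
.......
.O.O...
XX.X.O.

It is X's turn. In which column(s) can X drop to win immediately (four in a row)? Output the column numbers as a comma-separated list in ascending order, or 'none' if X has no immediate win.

col 0: drop X → no win
col 1: drop X → no win
col 2: drop X → WIN!
col 3: drop X → no win
col 4: drop X → no win
col 5: drop X → no win
col 6: drop X → no win

Answer: 2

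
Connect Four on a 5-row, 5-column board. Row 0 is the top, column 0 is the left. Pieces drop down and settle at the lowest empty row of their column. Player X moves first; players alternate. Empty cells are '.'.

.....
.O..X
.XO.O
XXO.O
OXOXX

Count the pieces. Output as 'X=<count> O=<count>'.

X=7 O=7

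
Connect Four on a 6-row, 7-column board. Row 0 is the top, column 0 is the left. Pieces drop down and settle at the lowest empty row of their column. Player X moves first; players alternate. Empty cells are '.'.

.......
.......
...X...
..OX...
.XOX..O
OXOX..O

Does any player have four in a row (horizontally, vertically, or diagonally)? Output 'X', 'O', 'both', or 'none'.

X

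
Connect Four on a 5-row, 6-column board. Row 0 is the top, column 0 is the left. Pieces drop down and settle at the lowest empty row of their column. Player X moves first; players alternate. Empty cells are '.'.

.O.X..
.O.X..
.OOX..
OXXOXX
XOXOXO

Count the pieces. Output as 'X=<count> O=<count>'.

X=10 O=9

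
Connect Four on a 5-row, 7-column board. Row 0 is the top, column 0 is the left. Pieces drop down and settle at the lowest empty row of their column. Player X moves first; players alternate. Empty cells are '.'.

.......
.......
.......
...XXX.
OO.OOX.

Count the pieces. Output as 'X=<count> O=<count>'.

X=4 O=4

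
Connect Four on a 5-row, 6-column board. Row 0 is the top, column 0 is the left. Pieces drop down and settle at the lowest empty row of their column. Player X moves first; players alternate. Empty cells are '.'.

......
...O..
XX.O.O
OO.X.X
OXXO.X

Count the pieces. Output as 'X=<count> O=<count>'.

X=7 O=7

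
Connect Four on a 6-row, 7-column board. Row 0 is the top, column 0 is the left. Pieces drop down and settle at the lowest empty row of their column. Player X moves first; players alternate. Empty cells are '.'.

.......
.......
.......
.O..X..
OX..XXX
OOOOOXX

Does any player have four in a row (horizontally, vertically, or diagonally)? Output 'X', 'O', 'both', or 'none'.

O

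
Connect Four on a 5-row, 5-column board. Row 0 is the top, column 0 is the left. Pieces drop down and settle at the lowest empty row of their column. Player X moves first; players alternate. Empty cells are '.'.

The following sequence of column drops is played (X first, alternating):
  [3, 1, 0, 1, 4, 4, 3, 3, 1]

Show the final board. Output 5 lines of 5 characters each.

Move 1: X drops in col 3, lands at row 4
Move 2: O drops in col 1, lands at row 4
Move 3: X drops in col 0, lands at row 4
Move 4: O drops in col 1, lands at row 3
Move 5: X drops in col 4, lands at row 4
Move 6: O drops in col 4, lands at row 3
Move 7: X drops in col 3, lands at row 3
Move 8: O drops in col 3, lands at row 2
Move 9: X drops in col 1, lands at row 2

Answer: .....
.....
.X.O.
.O.XO
XO.XX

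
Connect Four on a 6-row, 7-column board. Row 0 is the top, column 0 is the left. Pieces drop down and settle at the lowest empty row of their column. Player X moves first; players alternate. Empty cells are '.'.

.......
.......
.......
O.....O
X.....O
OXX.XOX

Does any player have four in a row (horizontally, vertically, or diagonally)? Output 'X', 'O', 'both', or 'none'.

none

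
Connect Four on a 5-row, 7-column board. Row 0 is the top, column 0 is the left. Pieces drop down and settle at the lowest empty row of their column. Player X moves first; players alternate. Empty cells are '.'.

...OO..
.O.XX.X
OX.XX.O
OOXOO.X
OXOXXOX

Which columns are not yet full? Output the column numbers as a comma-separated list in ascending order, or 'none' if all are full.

Answer: 0,1,2,5,6

Derivation:
col 0: top cell = '.' → open
col 1: top cell = '.' → open
col 2: top cell = '.' → open
col 3: top cell = 'O' → FULL
col 4: top cell = 'O' → FULL
col 5: top cell = '.' → open
col 6: top cell = '.' → open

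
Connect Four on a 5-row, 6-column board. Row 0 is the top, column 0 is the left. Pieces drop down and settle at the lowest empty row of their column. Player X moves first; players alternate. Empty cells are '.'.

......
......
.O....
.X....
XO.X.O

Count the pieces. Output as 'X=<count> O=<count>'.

X=3 O=3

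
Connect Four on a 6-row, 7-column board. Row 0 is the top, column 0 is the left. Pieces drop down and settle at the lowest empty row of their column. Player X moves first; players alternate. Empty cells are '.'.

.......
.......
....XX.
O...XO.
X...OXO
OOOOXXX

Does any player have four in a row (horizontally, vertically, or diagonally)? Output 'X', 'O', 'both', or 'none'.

O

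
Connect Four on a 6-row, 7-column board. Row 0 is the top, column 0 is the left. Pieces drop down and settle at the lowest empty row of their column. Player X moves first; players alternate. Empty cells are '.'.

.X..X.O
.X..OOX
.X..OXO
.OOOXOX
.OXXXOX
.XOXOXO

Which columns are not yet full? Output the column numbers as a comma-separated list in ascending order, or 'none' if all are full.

col 0: top cell = '.' → open
col 1: top cell = 'X' → FULL
col 2: top cell = '.' → open
col 3: top cell = '.' → open
col 4: top cell = 'X' → FULL
col 5: top cell = '.' → open
col 6: top cell = 'O' → FULL

Answer: 0,2,3,5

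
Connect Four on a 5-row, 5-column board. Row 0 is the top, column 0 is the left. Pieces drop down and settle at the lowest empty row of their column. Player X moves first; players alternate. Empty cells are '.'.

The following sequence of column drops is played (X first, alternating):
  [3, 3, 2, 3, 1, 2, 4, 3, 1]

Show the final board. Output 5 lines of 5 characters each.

Move 1: X drops in col 3, lands at row 4
Move 2: O drops in col 3, lands at row 3
Move 3: X drops in col 2, lands at row 4
Move 4: O drops in col 3, lands at row 2
Move 5: X drops in col 1, lands at row 4
Move 6: O drops in col 2, lands at row 3
Move 7: X drops in col 4, lands at row 4
Move 8: O drops in col 3, lands at row 1
Move 9: X drops in col 1, lands at row 3

Answer: .....
...O.
...O.
.XOO.
.XXXX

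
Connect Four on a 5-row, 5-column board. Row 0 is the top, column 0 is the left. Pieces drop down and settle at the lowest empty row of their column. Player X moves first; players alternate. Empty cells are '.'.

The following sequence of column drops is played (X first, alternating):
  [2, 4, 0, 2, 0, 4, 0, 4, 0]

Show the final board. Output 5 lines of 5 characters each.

Answer: .....
X....
X...O
X.O.O
X.X.O

Derivation:
Move 1: X drops in col 2, lands at row 4
Move 2: O drops in col 4, lands at row 4
Move 3: X drops in col 0, lands at row 4
Move 4: O drops in col 2, lands at row 3
Move 5: X drops in col 0, lands at row 3
Move 6: O drops in col 4, lands at row 3
Move 7: X drops in col 0, lands at row 2
Move 8: O drops in col 4, lands at row 2
Move 9: X drops in col 0, lands at row 1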